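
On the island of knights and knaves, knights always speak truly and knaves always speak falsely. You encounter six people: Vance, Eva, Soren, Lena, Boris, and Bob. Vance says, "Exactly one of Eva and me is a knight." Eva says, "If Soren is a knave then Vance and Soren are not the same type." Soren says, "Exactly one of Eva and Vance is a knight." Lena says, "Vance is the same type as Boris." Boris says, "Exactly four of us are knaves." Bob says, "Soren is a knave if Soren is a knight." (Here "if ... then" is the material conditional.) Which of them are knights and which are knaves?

Vance is a knave, and the claim "exactly one of Eva and me is a knight" is indeed false.
Eva (knave): "if Soren is a knave then Vance and Soren are not the same type" — false. ✓
Soren is a knave; "exactly one of Eva and Vance is a knight" is false, as required.
Lena (knave): "Vance is the same type as Boris" — false. ✓
Boris is a knight; "exactly four of us are knaves" is True, as required.
As a knight, Bob's statement "Soren is a knave if Soren is a knight" should be True; it is.

Knights: Boris and Bob. Knaves: Vance, Eva, Soren, and Lena.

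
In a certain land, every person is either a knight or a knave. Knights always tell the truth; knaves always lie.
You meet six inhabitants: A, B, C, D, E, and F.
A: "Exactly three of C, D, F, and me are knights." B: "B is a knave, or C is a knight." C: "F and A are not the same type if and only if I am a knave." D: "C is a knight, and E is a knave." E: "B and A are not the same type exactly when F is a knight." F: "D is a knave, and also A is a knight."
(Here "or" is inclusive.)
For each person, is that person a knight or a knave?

A is a knave, B is a knight, C is a knight, D is a knight, E is a knave, and F is a knave.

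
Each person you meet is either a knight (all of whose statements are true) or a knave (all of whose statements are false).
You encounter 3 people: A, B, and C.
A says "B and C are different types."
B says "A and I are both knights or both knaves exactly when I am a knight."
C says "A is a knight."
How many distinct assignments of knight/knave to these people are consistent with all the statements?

Consistent assignments:
  A=knave, B=knave, C=knave

1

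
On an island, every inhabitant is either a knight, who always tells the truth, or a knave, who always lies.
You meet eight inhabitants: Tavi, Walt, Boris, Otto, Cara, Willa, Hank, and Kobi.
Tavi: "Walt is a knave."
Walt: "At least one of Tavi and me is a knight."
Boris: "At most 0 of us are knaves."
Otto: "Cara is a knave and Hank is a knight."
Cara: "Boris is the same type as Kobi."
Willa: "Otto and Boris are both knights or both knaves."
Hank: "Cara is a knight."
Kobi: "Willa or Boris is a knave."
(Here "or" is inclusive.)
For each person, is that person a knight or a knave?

Tavi is a knave, so "Walt is a knave" must be False — and it is.
Walt (knight): "at least one of Tavi and me is a knight" — true. ✓
As a knave, Boris's statement "at most 0 of us are knaves" should be False; it is.
As a knave, Otto's statement "Cara is a knave and Hank is a knight" should be False; it is.
Since Cara is a knave, "Boris is the same type as Kobi" needs to be False, which holds.
As a knight, Willa's statement "Otto and Boris are both knights or both knaves" should be true; it is.
Since Hank is a knave, "Cara is a knight" needs to be False, which holds.
Kobi (knight): "Willa or Boris is a knave" — true. ✓

Tavi is a knave, Walt is a knight, Boris is a knave, Otto is a knave, Cara is a knave, Willa is a knight, Hank is a knave, and Kobi is a knight.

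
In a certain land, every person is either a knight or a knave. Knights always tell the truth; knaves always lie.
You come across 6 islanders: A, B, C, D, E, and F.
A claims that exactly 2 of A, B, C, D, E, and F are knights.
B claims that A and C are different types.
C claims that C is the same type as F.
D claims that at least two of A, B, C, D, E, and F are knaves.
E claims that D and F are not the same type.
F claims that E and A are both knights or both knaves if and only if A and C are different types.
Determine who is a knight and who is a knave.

A is a knave, B is a knight, C is a knight, D is a knight, E is a knave, and F is a knight.

Since A is a knave, "exactly 2 of A, B, C, D, E, and F are knights" needs to be False, which holds.
Since B is a knight, "A and C are different types" needs to be true, which holds.
As a knight, C's statement "C is the same type as F" should be true; it is.
D is a knight; "at least two of A, B, C, D, E, and F are knaves" is true, as required.
E is a knave, so "D and F are not the same type" must be False — and it is.
As a knight, F's statement "E and A are both knights or both knaves if and only if A and C are different types" should be true; it is.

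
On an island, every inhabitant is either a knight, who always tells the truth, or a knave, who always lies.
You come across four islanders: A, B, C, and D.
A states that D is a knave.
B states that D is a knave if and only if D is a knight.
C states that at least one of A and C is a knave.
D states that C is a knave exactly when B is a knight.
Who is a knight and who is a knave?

A is a knave, so "D is a knave" must be False — and it is.
B (knave): "D is a knave if and only if D is a knight" — False. ✓
C (knight): "at least one of A and C is a knave" — true. ✓
D is a knight, so "C is a knave exactly when B is a knight" must be true — and it is.

A is a knave, B is a knave, C is a knight, and D is a knight.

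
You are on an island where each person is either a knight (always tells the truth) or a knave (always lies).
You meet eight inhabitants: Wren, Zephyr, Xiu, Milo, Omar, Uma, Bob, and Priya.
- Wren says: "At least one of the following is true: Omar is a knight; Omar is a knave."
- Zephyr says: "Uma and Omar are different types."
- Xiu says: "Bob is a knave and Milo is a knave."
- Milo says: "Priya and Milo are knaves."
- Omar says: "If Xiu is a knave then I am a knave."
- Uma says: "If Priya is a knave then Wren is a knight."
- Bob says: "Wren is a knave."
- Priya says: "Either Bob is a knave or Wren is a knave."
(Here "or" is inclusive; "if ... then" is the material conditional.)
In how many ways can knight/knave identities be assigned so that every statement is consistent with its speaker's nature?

Consistent assignments:
  Wren=knight, Zephyr=knave, Xiu=knight, Milo=knave, Omar=knight, Uma=knight, Bob=knave, Priya=knight

1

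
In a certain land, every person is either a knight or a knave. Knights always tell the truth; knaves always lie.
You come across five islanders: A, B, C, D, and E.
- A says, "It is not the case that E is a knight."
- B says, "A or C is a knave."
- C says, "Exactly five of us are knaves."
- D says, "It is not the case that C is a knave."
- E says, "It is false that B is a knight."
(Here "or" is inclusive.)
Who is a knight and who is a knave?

Suppose A is a knave. Then A's statement "it is not the case that E is a knight" would have to be false. Checking the 16 ways to assign the others, none is consistent with every speaker.
(For instance, with B=knight, C=knave, D=knave, E=knave, A's claim "it is not the case that E is a knight" comes out true where it would need to be false.)
So A must be a knight, making "it is not the case that E is a knight" true. Taking A=knight, B=knight, C=knave, D=knave, E=knave, each remaining statement checks out:
  B (knight): "A or C is a knave" — true. ✓
  C (knave): "exactly five of us are knaves" — false. ✓
  D (knave): "it is not the case that C is a knave" — false. ✓
  E (knave): "it is false that B is a knight" — false. ✓
This is the unique consistent assignment.

A is a knight, B is a knight, C is a knave, D is a knave, and E is a knave.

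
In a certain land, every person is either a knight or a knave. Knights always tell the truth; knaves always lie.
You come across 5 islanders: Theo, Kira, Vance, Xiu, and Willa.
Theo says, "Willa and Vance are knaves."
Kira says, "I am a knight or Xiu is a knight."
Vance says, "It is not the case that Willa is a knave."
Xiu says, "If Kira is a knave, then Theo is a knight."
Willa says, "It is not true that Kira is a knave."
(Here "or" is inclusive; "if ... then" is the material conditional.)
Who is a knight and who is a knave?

Knights: Kira, Vance, Xiu, and Willa. Knaves: Theo.

As a knave, Theo's statement "Willa and Vance are knaves" should be false; it is.
Kira is a knight, so "I am a knight or Xiu is a knight" must be true — and it is.
Vance is a knight; "it is not the case that Willa is a knave" is true, as required.
Xiu is a knight, and the claim "if Kira is a knave, then Theo is a knight" is indeed true.
Since Willa is a knight, "it is not true that Kira is a knave" needs to be true, which holds.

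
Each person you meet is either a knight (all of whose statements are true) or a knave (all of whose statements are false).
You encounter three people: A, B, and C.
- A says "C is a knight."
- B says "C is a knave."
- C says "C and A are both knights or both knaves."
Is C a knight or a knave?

C is a knight.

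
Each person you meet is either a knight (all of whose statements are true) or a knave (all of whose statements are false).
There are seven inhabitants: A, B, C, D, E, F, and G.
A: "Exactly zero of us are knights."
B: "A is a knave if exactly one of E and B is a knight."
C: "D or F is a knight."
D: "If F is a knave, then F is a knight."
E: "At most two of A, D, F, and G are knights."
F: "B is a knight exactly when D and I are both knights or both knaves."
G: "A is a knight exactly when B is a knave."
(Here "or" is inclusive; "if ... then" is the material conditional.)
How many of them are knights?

5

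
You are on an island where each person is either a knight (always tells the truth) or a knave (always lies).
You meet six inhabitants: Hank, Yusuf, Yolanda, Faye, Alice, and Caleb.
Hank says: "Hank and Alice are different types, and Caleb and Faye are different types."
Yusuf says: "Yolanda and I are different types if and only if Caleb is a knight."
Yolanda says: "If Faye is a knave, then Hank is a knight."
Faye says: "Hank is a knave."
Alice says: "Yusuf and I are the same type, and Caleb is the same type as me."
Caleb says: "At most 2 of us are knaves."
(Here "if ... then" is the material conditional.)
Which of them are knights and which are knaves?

Knights: Yusuf, Yolanda, and Faye. Knaves: Hank, Alice, and Caleb.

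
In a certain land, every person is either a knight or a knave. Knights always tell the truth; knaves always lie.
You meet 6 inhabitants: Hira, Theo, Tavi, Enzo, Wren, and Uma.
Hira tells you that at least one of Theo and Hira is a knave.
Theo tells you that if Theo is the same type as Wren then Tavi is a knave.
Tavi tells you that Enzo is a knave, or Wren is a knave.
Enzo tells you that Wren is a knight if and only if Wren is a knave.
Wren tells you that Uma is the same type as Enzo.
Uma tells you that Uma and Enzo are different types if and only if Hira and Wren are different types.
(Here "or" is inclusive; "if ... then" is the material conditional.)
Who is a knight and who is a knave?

Knights: Hira, Tavi, and Uma. Knaves: Theo, Enzo, and Wren.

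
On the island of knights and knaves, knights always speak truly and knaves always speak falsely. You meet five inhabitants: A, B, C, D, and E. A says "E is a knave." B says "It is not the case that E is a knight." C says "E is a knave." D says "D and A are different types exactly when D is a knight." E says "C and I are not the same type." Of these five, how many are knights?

2

The unique consistent assignment is A=knave, B=knave, C=knave, D=knight, E=knight.
That has 2 knights.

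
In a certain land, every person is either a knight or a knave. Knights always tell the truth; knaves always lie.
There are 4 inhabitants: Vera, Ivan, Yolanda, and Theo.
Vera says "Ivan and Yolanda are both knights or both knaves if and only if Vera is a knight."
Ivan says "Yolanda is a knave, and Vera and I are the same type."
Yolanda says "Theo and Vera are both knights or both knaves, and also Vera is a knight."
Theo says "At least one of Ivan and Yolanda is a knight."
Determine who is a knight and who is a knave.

Vera is a knight, Ivan is a knave, Yolanda is a knave, and Theo is a knave.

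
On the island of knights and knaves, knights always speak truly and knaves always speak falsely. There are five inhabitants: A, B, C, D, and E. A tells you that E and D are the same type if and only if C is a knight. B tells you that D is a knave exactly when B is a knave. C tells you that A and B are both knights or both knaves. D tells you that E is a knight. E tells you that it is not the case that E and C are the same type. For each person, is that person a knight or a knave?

A is a knave, B is a knight, C is a knave, D is a knight, and E is a knight.

A (knave): "E and D are the same type if and only if C is a knight" — False. ✓
B is a knight, and the claim "D is a knave exactly when B is a knave" is indeed true.
C is a knave, so "A and B are both knights or both knaves" must be False — and it is.
Since D is a knight, "E is a knight" needs to be true, which holds.
E is a knight, so "it is not the case that E and C are the same type" must be true — and it is.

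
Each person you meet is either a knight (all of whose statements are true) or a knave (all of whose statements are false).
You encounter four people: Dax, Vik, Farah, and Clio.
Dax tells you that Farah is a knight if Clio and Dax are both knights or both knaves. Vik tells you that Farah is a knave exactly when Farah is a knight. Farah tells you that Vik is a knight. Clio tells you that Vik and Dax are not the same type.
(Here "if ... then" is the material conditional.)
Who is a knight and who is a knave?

Suppose Dax is a knight. Then Dax's statement "Farah is a knight if Clio and Dax are both knights or both knaves" would have to be true. Checking the 8 ways to assign the others, none is consistent with every speaker.
(For instance, with Vik=knave, Farah=knave, Clio=knave, Clio's claim "Vik and Dax are not the same type" comes out true where it would need to be false.)
So Dax must be a knave, making "Farah is a knight if Clio and Dax are both knights or both knaves" false. Taking Dax=knave, Vik=knave, Farah=knave, Clio=knave, each remaining statement checks out:
  Vik (knave): "Farah is a knave exactly when Farah is a knight" — false. ✓
  Farah (knave): "Vik is a knight" — false. ✓
  Clio (knave): "Vik and Dax are not the same type" — false. ✓
This is the unique consistent assignment.

Knights: none. Knaves: Dax, Vik, Farah, and Clio.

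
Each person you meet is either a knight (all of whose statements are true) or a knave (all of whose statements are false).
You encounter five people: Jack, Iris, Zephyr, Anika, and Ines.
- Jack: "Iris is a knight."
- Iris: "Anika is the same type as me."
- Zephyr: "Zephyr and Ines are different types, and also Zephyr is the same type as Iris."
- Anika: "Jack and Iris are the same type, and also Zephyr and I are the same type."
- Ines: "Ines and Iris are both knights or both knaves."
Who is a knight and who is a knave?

Jack is a knight, Iris is a knight, Zephyr is a knight, Anika is a knight, and Ines is a knave.

As a knight, Jack's statement "Iris is a knight" should be True; it is.
Iris is a knight, so "Anika is the same type as me" must be True — and it is.
As a knight, Zephyr's statement "Zephyr and Ines are different types, and also Zephyr is the same type as Iris" should be True; it is.
Anika is a knight, so "Jack and Iris are the same type, and also Zephyr and I are the same type" must be True — and it is.
Since Ines is a knave, "Ines and Iris are both knights or both knaves" needs to be false, which holds.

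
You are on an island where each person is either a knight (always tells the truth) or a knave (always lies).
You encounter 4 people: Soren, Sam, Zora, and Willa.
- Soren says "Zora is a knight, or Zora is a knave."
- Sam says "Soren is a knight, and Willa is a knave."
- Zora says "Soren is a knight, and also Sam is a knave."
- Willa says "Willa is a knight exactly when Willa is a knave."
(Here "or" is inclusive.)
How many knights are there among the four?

The unique consistent assignment is Soren=knight, Sam=knight, Zora=knave, Willa=knave.
That has 2 knights.

2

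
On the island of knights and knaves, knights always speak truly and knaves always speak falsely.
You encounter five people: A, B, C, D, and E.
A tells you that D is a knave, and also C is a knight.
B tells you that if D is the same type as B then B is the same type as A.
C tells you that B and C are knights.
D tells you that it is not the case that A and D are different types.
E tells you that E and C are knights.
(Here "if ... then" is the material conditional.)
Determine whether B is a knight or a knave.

B is a knight.

Consistent assignments: {A=knight, B=knight, C=knight, D=knave, E=knight}; {A=knight, B=knight, C=knight, D=knave, E=knave}
In every consistent assignment, B is a knight.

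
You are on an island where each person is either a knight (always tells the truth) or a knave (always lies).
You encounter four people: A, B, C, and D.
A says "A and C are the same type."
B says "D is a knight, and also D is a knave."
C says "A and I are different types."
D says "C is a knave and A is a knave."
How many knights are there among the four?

1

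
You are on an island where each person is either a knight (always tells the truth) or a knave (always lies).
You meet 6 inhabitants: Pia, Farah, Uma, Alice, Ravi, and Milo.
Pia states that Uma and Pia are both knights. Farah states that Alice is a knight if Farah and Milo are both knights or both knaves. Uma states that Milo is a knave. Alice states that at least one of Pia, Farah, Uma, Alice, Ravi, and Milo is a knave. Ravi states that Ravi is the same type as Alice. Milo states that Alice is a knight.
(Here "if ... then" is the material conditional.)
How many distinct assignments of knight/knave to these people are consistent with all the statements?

2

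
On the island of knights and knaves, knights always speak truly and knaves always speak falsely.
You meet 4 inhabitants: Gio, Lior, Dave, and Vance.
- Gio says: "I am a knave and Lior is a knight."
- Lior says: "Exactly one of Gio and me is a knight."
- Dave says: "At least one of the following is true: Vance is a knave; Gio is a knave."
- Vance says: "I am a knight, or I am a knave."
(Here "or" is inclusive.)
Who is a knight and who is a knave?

Gio is a knave; "I am a knave and Lior is a knight" is False, as required.
As a knave, Lior's statement "exactly one of Gio and me is a knight" should be False; it is.
Dave is a knight, and the claim "at least one of the following is true: Vance is a knave; Gio is a knave" is indeed true.
Since Vance is a knight, "I am a knight, or I am a knave" needs to be true, which holds.

Gio is a knave, Lior is a knave, Dave is a knight, and Vance is a knight.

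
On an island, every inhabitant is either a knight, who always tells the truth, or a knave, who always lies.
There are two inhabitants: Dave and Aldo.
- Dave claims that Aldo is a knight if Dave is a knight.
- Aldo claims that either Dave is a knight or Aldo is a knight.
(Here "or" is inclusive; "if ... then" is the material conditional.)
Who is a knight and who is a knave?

Dave is a knight, so "Aldo is a knight if Dave is a knight" must be true — and it is.
Aldo (knight): "either Dave is a knight or Aldo is a knight" — true. ✓

Dave is a knight and Aldo is a knight.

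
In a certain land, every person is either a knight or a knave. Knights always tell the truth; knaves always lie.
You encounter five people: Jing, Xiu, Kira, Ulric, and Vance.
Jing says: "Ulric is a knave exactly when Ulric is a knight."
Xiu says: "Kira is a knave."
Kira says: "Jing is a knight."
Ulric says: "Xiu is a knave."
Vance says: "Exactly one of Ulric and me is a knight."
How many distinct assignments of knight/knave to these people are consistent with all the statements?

2

Consistent assignments:
  Jing=knave, Xiu=knight, Kira=knave, Ulric=knave, Vance=knight
  Jing=knave, Xiu=knight, Kira=knave, Ulric=knave, Vance=knave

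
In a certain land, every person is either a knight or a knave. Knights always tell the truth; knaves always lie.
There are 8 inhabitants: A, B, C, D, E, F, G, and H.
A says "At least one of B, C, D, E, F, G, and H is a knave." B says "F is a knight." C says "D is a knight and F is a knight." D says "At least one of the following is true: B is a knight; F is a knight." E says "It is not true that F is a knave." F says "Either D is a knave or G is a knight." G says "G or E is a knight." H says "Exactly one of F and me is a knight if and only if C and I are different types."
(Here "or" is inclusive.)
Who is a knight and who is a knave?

As a knave, A's statement "at least one of B, C, D, E, F, G, and H is a knave" should be False; it is.
B is a knight, so "F is a knight" must be True — and it is.
C is a knight, and the claim "D is a knight and F is a knight" is indeed True.
D (knight): "at least one of the following is true: B is a knight; F is a knight" — True. ✓
E is a knight, and the claim "it is not true that F is a knave" is indeed True.
F is a knight, so "either D is a knave or G is a knight" must be True — and it is.
G is a knight; "G or E is a knight" is True, as required.
H (knight): "exactly one of F and me is a knight if and only if C and I are different types" — True. ✓

A is a knave, B is a knight, C is a knight, D is a knight, E is a knight, F is a knight, G is a knight, and H is a knight.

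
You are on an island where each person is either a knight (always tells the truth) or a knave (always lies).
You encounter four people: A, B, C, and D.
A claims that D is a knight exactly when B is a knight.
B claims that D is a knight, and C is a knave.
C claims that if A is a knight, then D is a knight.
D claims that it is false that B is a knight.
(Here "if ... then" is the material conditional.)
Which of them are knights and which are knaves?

A is a knave, and the claim "D is a knight exactly when B is a knight" is indeed False.
B (knave): "D is a knight, and C is a knave" — False. ✓
C is a knight, and the claim "if A is a knight, then D is a knight" is indeed true.
Since D is a knight, "it is false that B is a knight" needs to be true, which holds.

Knights: C and D. Knaves: A and B.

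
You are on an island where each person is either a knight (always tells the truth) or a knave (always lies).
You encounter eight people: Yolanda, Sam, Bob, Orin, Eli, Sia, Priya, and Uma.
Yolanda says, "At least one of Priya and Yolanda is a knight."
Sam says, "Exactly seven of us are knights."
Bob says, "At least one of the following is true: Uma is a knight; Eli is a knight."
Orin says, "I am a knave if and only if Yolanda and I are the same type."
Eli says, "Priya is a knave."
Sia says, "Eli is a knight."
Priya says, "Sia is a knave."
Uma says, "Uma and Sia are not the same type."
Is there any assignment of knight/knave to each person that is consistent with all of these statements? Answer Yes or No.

Yes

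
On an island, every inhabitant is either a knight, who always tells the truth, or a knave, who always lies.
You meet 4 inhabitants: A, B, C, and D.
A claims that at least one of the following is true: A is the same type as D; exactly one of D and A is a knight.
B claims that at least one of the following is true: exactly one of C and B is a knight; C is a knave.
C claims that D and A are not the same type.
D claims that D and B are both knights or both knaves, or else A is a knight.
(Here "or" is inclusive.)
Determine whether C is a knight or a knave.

C is a knave.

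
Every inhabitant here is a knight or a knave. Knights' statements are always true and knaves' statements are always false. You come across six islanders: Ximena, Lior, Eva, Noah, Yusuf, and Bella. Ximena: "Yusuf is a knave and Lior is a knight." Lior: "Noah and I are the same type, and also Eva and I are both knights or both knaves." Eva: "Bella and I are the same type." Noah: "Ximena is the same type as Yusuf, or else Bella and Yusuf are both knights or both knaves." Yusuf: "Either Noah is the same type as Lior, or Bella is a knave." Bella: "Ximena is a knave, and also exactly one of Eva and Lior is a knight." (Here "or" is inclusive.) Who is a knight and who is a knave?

Since Ximena is a knave, "Yusuf is a knave and Lior is a knight" needs to be False, which holds.
Lior is a knave; "Noah and I are the same type, and also Eva and I are both knights or both knaves" is False, as required.
Since Eva is a knight, "Bella and I are the same type" needs to be true, which holds.
Noah is a knight, so "Ximena is the same type as Yusuf, or else Bella and Yusuf are both knights or both knaves" must be true — and it is.
Yusuf is a knave; "either Noah is the same type as Lior, or Bella is a knave" is False, as required.
As a knight, Bella's statement "Ximena is a knave, and also exactly one of Eva and Lior is a knight" should be true; it is.

Knights: Eva, Noah, and Bella. Knaves: Ximena, Lior, and Yusuf.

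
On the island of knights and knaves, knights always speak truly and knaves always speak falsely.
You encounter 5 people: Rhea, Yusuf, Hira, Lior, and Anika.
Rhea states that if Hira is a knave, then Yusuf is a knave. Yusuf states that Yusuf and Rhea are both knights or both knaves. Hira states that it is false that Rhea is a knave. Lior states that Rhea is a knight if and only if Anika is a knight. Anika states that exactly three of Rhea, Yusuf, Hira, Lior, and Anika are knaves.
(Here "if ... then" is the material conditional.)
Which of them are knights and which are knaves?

Since Rhea is a knight, "if Hira is a knave, then Yusuf is a knave" needs to be true, which holds.
Yusuf is a knight, and the claim "Yusuf and Rhea are both knights or both knaves" is indeed true.
As a knight, Hira's statement "it is false that Rhea is a knave" should be true; it is.
Lior is a knave, and the claim "Rhea is a knight if and only if Anika is a knight" is indeed False.
Anika is a knave, so "exactly three of Rhea, Yusuf, Hira, Lior, and Anika are knaves" must be False — and it is.

Knights: Rhea, Yusuf, and Hira. Knaves: Lior and Anika.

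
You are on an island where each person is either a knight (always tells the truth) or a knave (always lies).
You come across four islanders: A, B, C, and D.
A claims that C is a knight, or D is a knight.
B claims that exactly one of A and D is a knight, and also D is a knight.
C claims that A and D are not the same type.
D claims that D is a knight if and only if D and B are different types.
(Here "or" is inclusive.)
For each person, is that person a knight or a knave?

A (knight): "C is a knight, or D is a knight" — True. ✓
B is a knave, so "exactly one of A and D is a knight, and also D is a knight" must be false — and it is.
C (knave): "A and D are not the same type" — false. ✓
D is a knight, and the claim "D is a knight if and only if D and B are different types" is indeed True.

A is a knight, B is a knave, C is a knave, and D is a knight.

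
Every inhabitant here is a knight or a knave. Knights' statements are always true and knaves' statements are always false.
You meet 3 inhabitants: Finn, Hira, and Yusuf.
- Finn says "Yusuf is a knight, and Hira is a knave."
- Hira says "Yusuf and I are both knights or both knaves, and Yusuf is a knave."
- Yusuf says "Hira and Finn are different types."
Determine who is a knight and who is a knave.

Finn is a knight, so "Yusuf is a knight, and Hira is a knave" must be true — and it is.
Hira is a knave, so "Yusuf and I are both knights or both knaves, and Yusuf is a knave" must be False — and it is.
Since Yusuf is a knight, "Hira and Finn are different types" needs to be true, which holds.

Finn is a knight, Hira is a knave, and Yusuf is a knight.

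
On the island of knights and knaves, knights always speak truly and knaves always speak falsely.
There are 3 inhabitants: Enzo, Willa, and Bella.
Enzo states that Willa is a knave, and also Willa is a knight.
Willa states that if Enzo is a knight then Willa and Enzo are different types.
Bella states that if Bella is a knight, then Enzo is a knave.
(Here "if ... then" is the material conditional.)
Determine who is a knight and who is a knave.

Enzo is a knave, Willa is a knight, and Bella is a knight.

Suppose Enzo is a knight. Then Enzo's statement "Willa is a knave, and also Willa is a knight" would have to be true. Checking the 4 ways to assign the others, none is consistent with every speaker.
(For instance, with Willa=knight, Bella=knight, Enzo's claim "Willa is a knave, and also Willa is a knight" comes out false where it would need to be true.)
So Enzo must be a knave, making "Willa is a knave, and also Willa is a knight" false. Taking Enzo=knave, Willa=knight, Bella=knight, each remaining statement checks out:
  Willa (knight): "if Enzo is a knight then Willa and Enzo are different types" — true. ✓
  Bella (knight): "if Bella is a knight, then Enzo is a knave" — true. ✓
This is the unique consistent assignment.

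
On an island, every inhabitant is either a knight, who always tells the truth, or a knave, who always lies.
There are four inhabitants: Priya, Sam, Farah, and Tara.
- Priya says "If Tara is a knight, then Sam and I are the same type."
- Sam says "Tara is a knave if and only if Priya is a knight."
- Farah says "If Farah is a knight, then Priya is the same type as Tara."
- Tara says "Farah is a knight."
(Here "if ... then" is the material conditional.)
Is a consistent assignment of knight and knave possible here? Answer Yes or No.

No

Checking all 16 assignments, each has at least one speaker whose statement's truth value contradicts their type.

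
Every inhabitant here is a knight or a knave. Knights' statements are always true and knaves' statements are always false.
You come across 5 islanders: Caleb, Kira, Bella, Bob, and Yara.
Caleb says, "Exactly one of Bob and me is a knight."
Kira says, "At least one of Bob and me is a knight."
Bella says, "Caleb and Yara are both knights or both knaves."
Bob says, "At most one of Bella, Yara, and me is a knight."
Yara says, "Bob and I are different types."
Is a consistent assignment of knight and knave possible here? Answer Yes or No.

Yes

One consistent assignment: Caleb=knight, Kira=knight, Bella=knight, Bob=knave, Yara=knight.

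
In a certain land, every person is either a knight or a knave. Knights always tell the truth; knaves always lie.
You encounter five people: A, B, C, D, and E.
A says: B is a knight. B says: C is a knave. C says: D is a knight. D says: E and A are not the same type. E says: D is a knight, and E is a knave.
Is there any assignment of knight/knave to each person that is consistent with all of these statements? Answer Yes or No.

No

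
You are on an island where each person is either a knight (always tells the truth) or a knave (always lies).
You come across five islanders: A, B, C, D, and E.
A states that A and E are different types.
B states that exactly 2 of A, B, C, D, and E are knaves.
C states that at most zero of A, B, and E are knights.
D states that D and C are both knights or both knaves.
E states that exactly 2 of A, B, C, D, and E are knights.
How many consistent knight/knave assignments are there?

Consistent assignments:
  A=knave, B=knave, C=knight, D=knave, E=knave

1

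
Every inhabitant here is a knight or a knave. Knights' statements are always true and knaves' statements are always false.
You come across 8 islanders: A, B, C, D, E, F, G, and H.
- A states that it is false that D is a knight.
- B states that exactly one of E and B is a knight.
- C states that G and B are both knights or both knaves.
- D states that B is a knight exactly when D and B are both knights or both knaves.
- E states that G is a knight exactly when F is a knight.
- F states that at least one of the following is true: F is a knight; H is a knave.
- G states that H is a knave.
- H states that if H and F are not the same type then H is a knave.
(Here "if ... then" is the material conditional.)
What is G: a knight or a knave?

G is a knave.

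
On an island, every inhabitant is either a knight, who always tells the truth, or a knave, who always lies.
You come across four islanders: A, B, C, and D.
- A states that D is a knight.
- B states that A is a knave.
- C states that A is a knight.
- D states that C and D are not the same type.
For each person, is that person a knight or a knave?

Knights: B. Knaves: A, C, and D.

A is a knave; "D is a knight" is False, as required.
Since B is a knight, "A is a knave" needs to be true, which holds.
C is a knave; "A is a knight" is False, as required.
As a knave, D's statement "C and D are not the same type" should be False; it is.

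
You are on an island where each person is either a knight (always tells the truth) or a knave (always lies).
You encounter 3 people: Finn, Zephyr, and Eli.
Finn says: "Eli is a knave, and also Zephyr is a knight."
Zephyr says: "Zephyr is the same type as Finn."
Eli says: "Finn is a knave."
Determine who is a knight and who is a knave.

As a knight, Finn's statement "Eli is a knave, and also Zephyr is a knight" should be True; it is.
Since Zephyr is a knight, "Zephyr is the same type as Finn" needs to be True, which holds.
As a knave, Eli's statement "Finn is a knave" should be false; it is.

Finn is a knight, Zephyr is a knight, and Eli is a knave.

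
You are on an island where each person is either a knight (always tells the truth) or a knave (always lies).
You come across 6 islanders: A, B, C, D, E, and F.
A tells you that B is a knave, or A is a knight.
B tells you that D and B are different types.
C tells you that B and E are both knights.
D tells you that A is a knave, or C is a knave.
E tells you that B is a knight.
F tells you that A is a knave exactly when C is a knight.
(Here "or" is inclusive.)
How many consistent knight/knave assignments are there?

1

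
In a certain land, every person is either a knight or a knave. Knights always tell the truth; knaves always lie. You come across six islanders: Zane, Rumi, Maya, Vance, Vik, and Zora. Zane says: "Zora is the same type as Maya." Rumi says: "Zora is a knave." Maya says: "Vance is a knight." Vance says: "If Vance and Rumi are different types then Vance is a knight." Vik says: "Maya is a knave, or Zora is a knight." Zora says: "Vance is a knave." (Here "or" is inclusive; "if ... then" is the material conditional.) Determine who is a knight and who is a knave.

Zane is a knave, Rumi is a knight, Maya is a knight, Vance is a knight, Vik is a knave, and Zora is a knave.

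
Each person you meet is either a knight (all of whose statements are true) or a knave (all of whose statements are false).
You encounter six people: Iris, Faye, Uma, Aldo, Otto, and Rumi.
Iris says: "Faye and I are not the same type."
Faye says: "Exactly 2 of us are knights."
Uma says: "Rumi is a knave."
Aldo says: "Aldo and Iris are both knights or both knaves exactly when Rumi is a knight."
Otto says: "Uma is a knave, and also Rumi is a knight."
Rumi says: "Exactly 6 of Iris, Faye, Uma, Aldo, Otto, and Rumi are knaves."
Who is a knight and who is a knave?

Iris is a knave, Faye is a knave, Uma is a knight, Aldo is a knave, Otto is a knave, and Rumi is a knave.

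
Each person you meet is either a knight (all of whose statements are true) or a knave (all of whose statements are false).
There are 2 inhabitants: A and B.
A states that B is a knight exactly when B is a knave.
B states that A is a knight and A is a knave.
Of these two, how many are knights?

0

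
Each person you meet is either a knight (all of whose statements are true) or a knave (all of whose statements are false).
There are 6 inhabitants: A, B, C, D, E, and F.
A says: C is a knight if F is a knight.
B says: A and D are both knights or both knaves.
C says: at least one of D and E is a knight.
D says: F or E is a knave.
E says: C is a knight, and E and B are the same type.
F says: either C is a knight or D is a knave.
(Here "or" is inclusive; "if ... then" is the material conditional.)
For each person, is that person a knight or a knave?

A is a knight, B is a knight, C is a knight, D is a knight, E is a knave, and F is a knight.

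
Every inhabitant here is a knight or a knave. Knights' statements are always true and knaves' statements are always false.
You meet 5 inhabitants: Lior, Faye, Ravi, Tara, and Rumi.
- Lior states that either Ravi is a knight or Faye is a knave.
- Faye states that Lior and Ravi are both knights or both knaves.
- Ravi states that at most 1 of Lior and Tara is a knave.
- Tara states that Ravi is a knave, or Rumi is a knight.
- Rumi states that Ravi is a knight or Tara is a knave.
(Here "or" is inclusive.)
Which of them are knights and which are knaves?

Knights: Lior, Faye, Ravi, Tara, and Rumi. Knaves: none.

Lior is a knight; "either Ravi is a knight or Faye is a knave" is true, as required.
As a knight, Faye's statement "Lior and Ravi are both knights or both knaves" should be true; it is.
Ravi (knight): "at most 1 of Lior and Tara is a knave" — true. ✓
Tara is a knight, so "Ravi is a knave, or Rumi is a knight" must be true — and it is.
Since Rumi is a knight, "Ravi is a knight or Tara is a knave" needs to be true, which holds.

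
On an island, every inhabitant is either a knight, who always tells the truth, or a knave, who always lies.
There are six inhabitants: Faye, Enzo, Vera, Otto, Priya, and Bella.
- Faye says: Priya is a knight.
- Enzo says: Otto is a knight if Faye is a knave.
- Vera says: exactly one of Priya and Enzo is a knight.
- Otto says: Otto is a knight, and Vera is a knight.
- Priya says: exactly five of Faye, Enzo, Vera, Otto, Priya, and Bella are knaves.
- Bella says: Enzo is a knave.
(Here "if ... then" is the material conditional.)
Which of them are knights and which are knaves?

Faye is a knave, Enzo is a knight, Vera is a knight, Otto is a knight, Priya is a knave, and Bella is a knave.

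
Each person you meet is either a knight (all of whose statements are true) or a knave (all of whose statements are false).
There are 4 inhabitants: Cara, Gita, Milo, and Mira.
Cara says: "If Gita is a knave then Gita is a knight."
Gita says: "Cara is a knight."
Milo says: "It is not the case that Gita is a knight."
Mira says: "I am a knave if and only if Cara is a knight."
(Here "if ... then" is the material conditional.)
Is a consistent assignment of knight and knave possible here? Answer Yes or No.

Yes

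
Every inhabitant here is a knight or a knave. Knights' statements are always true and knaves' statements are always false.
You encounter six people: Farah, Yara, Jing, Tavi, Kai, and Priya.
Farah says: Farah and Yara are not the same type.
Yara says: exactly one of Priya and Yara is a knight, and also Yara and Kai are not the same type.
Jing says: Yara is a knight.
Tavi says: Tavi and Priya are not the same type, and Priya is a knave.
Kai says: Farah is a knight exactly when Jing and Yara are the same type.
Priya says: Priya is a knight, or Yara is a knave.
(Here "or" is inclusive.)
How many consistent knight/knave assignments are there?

Consistent assignments:
  Farah=knave, Yara=knave, Jing=knave, Tavi=knave, Kai=knave, Priya=knight

1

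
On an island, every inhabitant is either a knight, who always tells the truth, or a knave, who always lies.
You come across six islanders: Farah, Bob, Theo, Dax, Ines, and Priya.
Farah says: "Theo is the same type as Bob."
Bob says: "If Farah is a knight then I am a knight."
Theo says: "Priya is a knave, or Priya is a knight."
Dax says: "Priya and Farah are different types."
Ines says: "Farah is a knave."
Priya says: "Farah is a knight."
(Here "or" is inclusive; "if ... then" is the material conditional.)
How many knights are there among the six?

The unique consistent assignment is Farah=knight, Bob=knight, Theo=knight, Dax=knave, Ines=knave, Priya=knight.
That has 4 knights.

4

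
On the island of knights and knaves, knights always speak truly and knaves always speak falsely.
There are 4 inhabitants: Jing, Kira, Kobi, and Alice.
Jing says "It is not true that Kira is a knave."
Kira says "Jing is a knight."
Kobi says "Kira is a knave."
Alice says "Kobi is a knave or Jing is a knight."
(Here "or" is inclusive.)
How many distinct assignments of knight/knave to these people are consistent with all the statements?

Consistent assignments:
  Jing=knight, Kira=knight, Kobi=knave, Alice=knight
  Jing=knave, Kira=knave, Kobi=knight, Alice=knave

2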